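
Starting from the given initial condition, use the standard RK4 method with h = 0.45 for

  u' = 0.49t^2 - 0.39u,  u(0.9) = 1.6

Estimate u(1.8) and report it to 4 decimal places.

1.8558

RK4: k1 = f(t_n, u_n); k2 = f(t_n + h/2, u_n + (h/2)·k1); k3 = f(t_n + h/2, u_n + (h/2)·k2); k4 = f(t_n + h, u_n + h·k3); u_{n+1} = u_n + (h/6)·(k1 + 2k2 + 2k3 + k4).
t=0.900000, u=1.600000:
  k1 = f(0.900000, 1.600000) = -0.227100
  k2 = f(1.125000, 1.548903) = 0.016084
  k3 = f(1.125000, 1.603619) = -0.005255
  k4 = f(1.350000, 1.597635) = 0.269947
  u ← 1.600000 + (0.45/6)·(k1 + 2k2 + 2k3 + k4) = 1.604838
t=1.350000, u=1.604838:
  k1 = f(1.350000, 1.604838) = 0.267138
  k2 = f(1.575000, 1.664944) = 0.566178
  k3 = f(1.575000, 1.732228) = 0.539937
  k4 = f(1.800000, 1.847810) = 0.866954
  u ← 1.604838 + (0.45/6)·(k1 + 2k2 + 2k3 + k4) = 1.855812
u(1.8) ≈ 1.8558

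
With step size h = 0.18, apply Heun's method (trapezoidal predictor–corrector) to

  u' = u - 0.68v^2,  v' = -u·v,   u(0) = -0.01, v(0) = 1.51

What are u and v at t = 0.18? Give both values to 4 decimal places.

-0.3167, 1.5510

Heun on (u,v): k1 = f(t_n, state_n); k2 = f(t_n + h, state_n + h·k1); state_{n+1} = state_n + (h/2)·(k1 + k2).
0.000000: (-0.010000, 1.510000)
  k1 = (-1.560468, 0.015100)
  predictor → (-0.290884, 1.512718)
  k2 = (-1.846939, 0.440026)
  → (-0.316667, 1.550961)
(u(0.18), v(0.18)) ≈ (-0.3167, 1.5510)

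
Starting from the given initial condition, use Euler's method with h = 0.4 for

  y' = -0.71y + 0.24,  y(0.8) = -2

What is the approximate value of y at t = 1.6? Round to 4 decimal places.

-0.8606

Euler: y_{n+1} = y_n + h·f(t_n, y_n).
t=0.800000, y=-2.000000: f=1.660000 → y ← -2.000000 + 0.4·1.660000 = -1.336000
t=1.200000, y=-1.336000: f=1.188560 → y ← -1.336000 + 0.4·1.188560 = -0.860576
y(1.6) ≈ -0.8606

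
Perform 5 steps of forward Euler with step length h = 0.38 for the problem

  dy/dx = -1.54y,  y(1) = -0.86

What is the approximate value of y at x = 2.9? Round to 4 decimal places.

Euler: y_{n+1} = y_n + h·f(x_n, y_n).
x=1.000000, y=-0.860000: f=1.324400 → y ← -0.860000 + 0.38·1.324400 = -0.356728
x=1.380000, y=-0.356728: f=0.549361 → y ← -0.356728 + 0.38·0.549361 = -0.147971
x=1.760000, y=-0.147971: f=0.227875 → y ← -0.147971 + 0.38·0.227875 = -0.061378
x=2.140000, y=-0.061378: f=0.094523 → y ← -0.061378 + 0.38·0.094523 = -0.025460
x=2.520000, y=-0.025460: f=0.039208 → y ← -0.025460 + 0.38·0.039208 = -0.010561
y(2.9) ≈ -0.0106

-0.0106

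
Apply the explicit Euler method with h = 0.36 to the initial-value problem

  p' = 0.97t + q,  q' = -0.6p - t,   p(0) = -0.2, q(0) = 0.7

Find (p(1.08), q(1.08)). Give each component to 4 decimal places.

0.9135, 0.2470

Euler on (p,q): p_{n+1} = p_n + h·p', q_{n+1} = q_n + h·q'.
0.000000: (-0.200000, 0.700000); f=(0.700000, 0.120000) → (0.052000, 0.743200)
0.360000: (0.052000, 0.743200); f=(1.092400, -0.391200) → (0.445264, 0.602368)
0.720000: (0.445264, 0.602368); f=(1.300768, -0.987158) → (0.913540, 0.246991)
(p(1.08), q(1.08)) ≈ (0.9135, 0.2470)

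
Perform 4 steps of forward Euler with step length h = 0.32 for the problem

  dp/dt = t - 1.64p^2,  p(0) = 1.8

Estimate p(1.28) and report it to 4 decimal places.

0.6122

Euler: p_{n+1} = p_n + h·f(t_n, p_n).
t=0.000000, p=1.800000: f=-5.313600 → p ← 1.800000 + 0.32·(-5.313600) = 0.099648
t=0.320000, p=0.099648: f=0.303715 → p ← 0.099648 + 0.32·0.303715 = 0.196837
t=0.640000, p=0.196837: f=0.576459 → p ← 0.196837 + 0.32·0.576459 = 0.381304
t=0.960000, p=0.381304: f=0.721556 → p ← 0.381304 + 0.32·0.721556 = 0.612202
p(1.28) ≈ 0.6122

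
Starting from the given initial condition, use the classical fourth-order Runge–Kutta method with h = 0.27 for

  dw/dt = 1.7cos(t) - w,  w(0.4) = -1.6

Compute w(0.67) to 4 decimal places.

-0.8777

RK4: k1 = f(t_n, w_n); k2 = f(t_n + h/2, w_n + (h/2)·k1); k3 = f(t_n + h/2, w_n + (h/2)·k2); k4 = f(t_n + h, w_n + h·k3); w_{n+1} = w_n + (h/6)·(k1 + 2k2 + 2k3 + k4).
t=0.400000, w=-1.600000:
  k1 = f(0.400000, -1.600000) = 3.165804
  k2 = f(0.535000, -1.172617) = 2.635073
  k3 = f(0.535000, -1.244265) = 2.706722
  k4 = f(0.670000, -0.869185) = 2.201682
  w ← -1.600000 + (0.27/6)·(k1 + 2k2 + 2k3 + k4) = -0.877702
w(0.67) ≈ -0.8777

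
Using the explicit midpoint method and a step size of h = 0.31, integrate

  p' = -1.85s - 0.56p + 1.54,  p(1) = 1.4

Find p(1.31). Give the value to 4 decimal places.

Midpoint: k1 = f(s_n, p_n); k2 = f(s_n + h/2, p_n + (h/2)·k1); p_{n+1} = p_n + h·k2.
s=1.000000, p=1.400000:
  k1 = f(1.000000, 1.400000) = -1.094000
  k2 = f(1.155000, 1.230430) = -1.285791
  p ← 1.400000 + 0.31·(-1.285791) = 1.001405
p(1.31) ≈ 1.0014

1.0014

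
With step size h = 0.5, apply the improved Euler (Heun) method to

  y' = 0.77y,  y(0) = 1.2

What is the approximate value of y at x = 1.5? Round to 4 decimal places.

3.7278

Heun: k1 = f(x_n, y_n); k2 = f(x_n + h, y_n + h·k1); y_{n+1} = y_n + (h/2)·(k1 + k2).
x=0.000000, y=1.200000:
  k1 = f(0.000000, 1.200000) = 0.924000
  k2 = f(0.500000, 1.662000) = 1.279740
  y ← 1.200000 + (0.5/2)·(0.924000 + 1.279740) = 1.750935
x=0.500000, y=1.750935:
  k1 = f(0.500000, 1.750935) = 1.348220
  k2 = f(1.000000, 2.425045) = 1.867285
  y ← 1.750935 + (0.5/2)·(1.348220 + 1.867285) = 2.554811
x=1.000000, y=2.554811:
  k1 = f(1.000000, 2.554811) = 1.967205
  k2 = f(1.500000, 3.538413) = 2.724578
  y ← 2.554811 + (0.5/2)·(1.967205 + 2.724578) = 3.727757
y(1.5) ≈ 3.7278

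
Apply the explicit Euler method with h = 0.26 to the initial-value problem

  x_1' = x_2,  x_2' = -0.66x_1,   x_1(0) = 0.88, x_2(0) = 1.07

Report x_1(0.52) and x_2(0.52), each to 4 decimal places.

Euler on (x_1,x_2): x_1_{n+1} = x_1_n + h·x_1', x_2_{n+1} = x_2_n + h·x_2'.
0.000000: (0.880000, 1.070000); f=(1.070000, -0.580800) → (1.158200, 0.918992)
0.260000: (1.158200, 0.918992); f=(0.918992, -0.764412) → (1.397138, 0.720245)
(x_1(0.52), x_2(0.52)) ≈ (1.3971, 0.7202)

1.3971, 0.7202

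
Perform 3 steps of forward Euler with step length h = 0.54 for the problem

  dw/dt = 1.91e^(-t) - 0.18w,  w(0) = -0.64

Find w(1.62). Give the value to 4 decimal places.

Euler: w_{n+1} = w_n + h·f(t_n, w_n).
t=0.000000, w=-0.640000: f=2.025200 → w ← -0.640000 + 0.54·2.025200 = 0.453608
t=0.540000, w=0.453608: f=1.031400 → w ← 0.453608 + 0.54·1.031400 = 1.010564
t=1.080000, w=1.010564: f=0.466726 → w ← 1.010564 + 0.54·0.466726 = 1.262596
w(1.62) ≈ 1.2626

1.2626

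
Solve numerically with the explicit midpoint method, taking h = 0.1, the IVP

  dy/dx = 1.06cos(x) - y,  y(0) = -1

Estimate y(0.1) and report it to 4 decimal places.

-0.8044

Midpoint: k1 = f(x_n, y_n); k2 = f(x_n + h/2, y_n + (h/2)·k1); y_{n+1} = y_n + h·k2.
x=0.000000, y=-1.000000:
  k1 = f(0.000000, -1.000000) = 2.060000
  k2 = f(0.050000, -0.897000) = 1.955675
  y ← -1.000000 + 0.1·1.955675 = -0.804432
y(0.1) ≈ -0.8044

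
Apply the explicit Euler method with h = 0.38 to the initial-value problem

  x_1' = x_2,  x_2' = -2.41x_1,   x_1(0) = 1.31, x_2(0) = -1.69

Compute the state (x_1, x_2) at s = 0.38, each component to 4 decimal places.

Euler on (x_1,x_2): x_1_{n+1} = x_1_n + h·x_1', x_2_{n+1} = x_2_n + h·x_2'.
0.000000: (1.310000, -1.690000); f=(-1.690000, -3.157100) → (0.667800, -2.889698)
(x_1(0.38), x_2(0.38)) ≈ (0.6678, -2.8897)

0.6678, -2.8897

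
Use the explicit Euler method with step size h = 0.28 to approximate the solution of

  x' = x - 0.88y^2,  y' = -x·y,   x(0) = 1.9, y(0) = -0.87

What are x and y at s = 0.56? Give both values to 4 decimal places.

2.8334, -0.1512

Euler on (x,y): x_{n+1} = x_n + h·x', y_{n+1} = y_n + h·y'.
0.000000: (1.900000, -0.870000); f=(1.233928, 1.653000) → (2.245500, -0.407160)
0.280000: (2.245500, -0.407160); f=(2.099614, 0.914278) → (2.833392, -0.151162)
(x(0.56), y(0.56)) ≈ (2.8334, -0.1512)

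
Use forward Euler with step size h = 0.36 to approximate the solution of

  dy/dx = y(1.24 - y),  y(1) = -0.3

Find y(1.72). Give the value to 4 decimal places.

-0.7528

Euler: y_{n+1} = y_n + h·f(x_n, y_n).
x=1.000000, y=-0.300000: f=-0.462000 → y ← -0.300000 + 0.36·(-0.462000) = -0.466320
x=1.360000, y=-0.466320: f=-0.795691 → y ← -0.466320 + 0.36·(-0.795691) = -0.752769
y(1.72) ≈ -0.7528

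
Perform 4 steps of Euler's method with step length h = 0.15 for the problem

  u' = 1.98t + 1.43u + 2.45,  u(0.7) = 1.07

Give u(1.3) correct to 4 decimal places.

Euler: u_{n+1} = u_n + h·f(t_n, u_n).
t=0.700000, u=1.070000: f=5.366100 → u ← 1.070000 + 0.15·5.366100 = 1.874915
t=0.850000, u=1.874915: f=6.814128 → u ← 1.874915 + 0.15·6.814128 = 2.897034
t=1.000000, u=2.897034: f=8.572759 → u ← 2.897034 + 0.15·8.572759 = 4.182948
t=1.150000, u=4.182948: f=10.708616 → u ← 4.182948 + 0.15·10.708616 = 5.789240
u(1.3) ≈ 5.7892

5.7892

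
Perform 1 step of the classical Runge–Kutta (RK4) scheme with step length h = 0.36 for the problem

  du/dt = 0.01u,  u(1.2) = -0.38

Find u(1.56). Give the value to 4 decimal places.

-0.3814

RK4: k1 = f(t_n, u_n); k2 = f(t_n + h/2, u_n + (h/2)·k1); k3 = f(t_n + h/2, u_n + (h/2)·k2); k4 = f(t_n + h, u_n + h·k3); u_{n+1} = u_n + (h/6)·(k1 + 2k2 + 2k3 + k4).
t=1.200000, u=-0.380000:
  k1 = f(1.200000, -0.380000) = -0.003800
  k2 = f(1.380000, -0.380684) = -0.003807
  k3 = f(1.380000, -0.380685) = -0.003807
  k4 = f(1.560000, -0.381370) = -0.003814
  u ← -0.380000 + (0.36/6)·(k1 + 2k2 + 2k3 + k4) = -0.381370
u(1.56) ≈ -0.3814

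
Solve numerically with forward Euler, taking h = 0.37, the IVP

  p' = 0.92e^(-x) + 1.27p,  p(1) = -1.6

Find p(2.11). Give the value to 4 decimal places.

Euler: p_{n+1} = p_n + h·f(x_n, p_n).
x=1.000000, p=-1.600000: f=-1.693551 → p ← -1.600000 + 0.37·(-1.693551) = -2.226614
x=1.370000, p=-2.226614: f=-2.594021 → p ← -2.226614 + 0.37·(-2.594021) = -3.186402
x=1.740000, p=-3.186402: f=-3.885251 → p ← -3.186402 + 0.37·(-3.885251) = -4.623945
p(2.11) ≈ -4.6239

-4.6239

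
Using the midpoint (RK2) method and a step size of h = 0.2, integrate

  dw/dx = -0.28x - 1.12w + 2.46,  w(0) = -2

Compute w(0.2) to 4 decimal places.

-1.1709

Midpoint: k1 = f(x_n, w_n); k2 = f(x_n + h/2, w_n + (h/2)·k1); w_{n+1} = w_n + h·k2.
x=0.000000, w=-2.000000:
  k1 = f(0.000000, -2.000000) = 4.700000
  k2 = f(0.100000, -1.530000) = 4.145600
  w ← -2.000000 + 0.2·4.145600 = -1.170880
w(0.2) ≈ -1.1709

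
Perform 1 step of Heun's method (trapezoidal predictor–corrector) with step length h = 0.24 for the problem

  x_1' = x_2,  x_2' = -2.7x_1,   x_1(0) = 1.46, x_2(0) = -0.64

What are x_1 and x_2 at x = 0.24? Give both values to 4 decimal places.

Heun on (x_1,x_2): k1 = f(x_n, state_n); k2 = f(x_n + h, state_n + h·k1); state_{n+1} = state_n + (h/2)·(k1 + k2).
0.000000: (1.460000, -0.640000)
  k1 = (-0.640000, -3.942000)
  predictor → (1.306400, -1.586080)
  k2 = (-1.586080, -3.527280)
  → (1.192870, -1.536314)
(x_1(0.24), x_2(0.24)) ≈ (1.1929, -1.5363)

1.1929, -1.5363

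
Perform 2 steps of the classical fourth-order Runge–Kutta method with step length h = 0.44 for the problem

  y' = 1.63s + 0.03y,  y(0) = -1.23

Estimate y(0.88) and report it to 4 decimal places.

-0.6262

RK4: k1 = f(s_n, y_n); k2 = f(s_n + h/2, y_n + (h/2)·k1); k3 = f(s_n + h/2, y_n + (h/2)·k2); k4 = f(s_n + h, y_n + h·k3); y_{n+1} = y_n + (h/6)·(k1 + 2k2 + 2k3 + k4).
s=0.000000, y=-1.230000:
  k1 = f(0.000000, -1.230000) = -0.036900
  k2 = f(0.220000, -1.238118) = 0.321456
  k3 = f(0.220000, -1.159280) = 0.323822
  k4 = f(0.440000, -1.087518) = 0.684574
  y ← -1.230000 + (0.44/6)·(k1 + 2k2 + 2k3 + k4) = -1.087863
s=0.440000, y=-1.087863:
  k1 = f(0.440000, -1.087863) = 0.684564
  k2 = f(0.660000, -0.937259) = 1.047682
  k3 = f(0.660000, -0.857373) = 1.050079
  k4 = f(0.880000, -0.625828) = 1.415625
  y ← -1.087863 + (0.44/6)·(k1 + 2k2 + 2k3 + k4) = -0.626178
y(0.88) ≈ -0.6262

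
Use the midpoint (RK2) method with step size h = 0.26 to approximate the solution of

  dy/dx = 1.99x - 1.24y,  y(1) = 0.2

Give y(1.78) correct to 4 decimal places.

Midpoint: k1 = f(x_n, y_n); k2 = f(x_n + h/2, y_n + (h/2)·k1); y_{n+1} = y_n + h·k2.
x=1.000000, y=0.200000:
  k1 = f(1.000000, 0.200000) = 1.742000
  k2 = f(1.130000, 0.426460) = 1.719890
  y ← 0.200000 + 0.26·1.719890 = 0.647171
x=1.260000, y=0.647171:
  k1 = f(1.260000, 0.647171) = 1.704908
  k2 = f(1.390000, 0.868809) = 1.688776
  y ← 0.647171 + 0.26·1.688776 = 1.086253
x=1.520000, y=1.086253:
  k1 = f(1.520000, 1.086253) = 1.677846
  k2 = f(1.650000, 1.304373) = 1.666077
  y ← 1.086253 + 0.26·1.666077 = 1.519433
y(1.78) ≈ 1.5194

1.5194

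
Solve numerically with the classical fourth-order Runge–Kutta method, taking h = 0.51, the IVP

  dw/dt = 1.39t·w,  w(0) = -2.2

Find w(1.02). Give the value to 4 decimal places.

RK4: k1 = f(t_n, w_n); k2 = f(t_n + h/2, w_n + (h/2)·k1); k3 = f(t_n + h/2, w_n + (h/2)·k2); k4 = f(t_n + h, w_n + h·k3); w_{n+1} = w_n + (h/6)·(k1 + 2k2 + 2k3 + k4).
t=0.000000, w=-2.200000:
  k1 = f(0.000000, -2.200000) = 0.000000
  k2 = f(0.255000, -2.200000) = -0.779790
  k3 = f(0.255000, -2.398846) = -0.850271
  k4 = f(0.510000, -2.633638) = -1.866986
  w ← -2.200000 + (0.51/6)·(k1 + 2k2 + 2k3 + k4) = -2.635804
t=0.510000, w=-2.635804:
  k1 = f(0.510000, -2.635804) = -1.868522
  k2 = f(0.765000, -3.112277) = -3.309440
  k3 = f(0.765000, -3.479711) = -3.700151
  k4 = f(1.020000, -4.522881) = -6.412541
  w ← -2.635804 + (0.51/6)·(k1 + 2k2 + 2k3 + k4) = -4.531325
w(1.02) ≈ -4.5313

-4.5313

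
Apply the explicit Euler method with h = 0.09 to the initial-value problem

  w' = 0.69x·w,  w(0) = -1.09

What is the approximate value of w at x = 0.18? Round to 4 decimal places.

Euler: w_{n+1} = w_n + h·f(x_n, w_n).
x=0.000000, w=-1.090000: f=0.000000 → w ← -1.090000 + 0.09·0.000000 = -1.090000
x=0.090000, w=-1.090000: f=-0.067689 → w ← -1.090000 + 0.09·(-0.067689) = -1.096092
w(0.18) ≈ -1.0961

-1.0961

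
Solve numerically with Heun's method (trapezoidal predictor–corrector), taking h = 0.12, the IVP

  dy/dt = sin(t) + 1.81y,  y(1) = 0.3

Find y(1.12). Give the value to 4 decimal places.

Heun: k1 = f(t_n, y_n); k2 = f(t_n + h, y_n + h·k1); y_{n+1} = y_n + (h/2)·(k1 + k2).
t=1.000000, y=0.300000:
  k1 = f(1.000000, 0.300000) = 1.384471
  k2 = f(1.120000, 0.466137) = 1.743808
  y ← 0.300000 + (0.12/2)·(1.384471 + 1.743808) = 0.487697
y(1.12) ≈ 0.4877

0.4877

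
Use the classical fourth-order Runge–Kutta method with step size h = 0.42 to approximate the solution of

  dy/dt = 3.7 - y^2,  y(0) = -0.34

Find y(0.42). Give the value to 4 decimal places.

1.0675

RK4: k1 = f(t_n, y_n); k2 = f(t_n + h/2, y_n + (h/2)·k1); k3 = f(t_n + h/2, y_n + (h/2)·k2); k4 = f(t_n + h, y_n + h·k3); y_{n+1} = y_n + (h/6)·(k1 + 2k2 + 2k3 + k4).
t=0.000000, y=-0.340000:
  k1 = f(0.000000, -0.340000) = 3.584400
  k2 = f(0.210000, 0.412724) = 3.529659
  k3 = f(0.210000, 0.401228) = 3.539016
  k4 = f(0.420000, 1.146387) = 2.385798
  y ← -0.340000 + (0.42/6)·(k1 + 2k2 + 2k3 + k4) = 1.067528
y(0.42) ≈ 1.0675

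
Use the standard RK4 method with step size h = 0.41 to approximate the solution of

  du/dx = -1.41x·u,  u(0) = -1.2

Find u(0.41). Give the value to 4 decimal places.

RK4: k1 = f(x_n, u_n); k2 = f(x_n + h/2, u_n + (h/2)·k1); k3 = f(x_n + h/2, u_n + (h/2)·k2); k4 = f(x_n + h, u_n + h·k3); u_{n+1} = u_n + (h/6)·(k1 + 2k2 + 2k3 + k4).
x=0.000000, u=-1.200000:
  k1 = f(0.000000, -1.200000) = 0.000000
  k2 = f(0.205000, -1.200000) = 0.346860
  k3 = f(0.205000, -1.128894) = 0.326307
  k4 = f(0.410000, -1.066214) = 0.616378
  u ← -1.200000 + (0.41/6)·(k1 + 2k2 + 2k3 + k4) = -1.065881
u(0.41) ≈ -1.0659

-1.0659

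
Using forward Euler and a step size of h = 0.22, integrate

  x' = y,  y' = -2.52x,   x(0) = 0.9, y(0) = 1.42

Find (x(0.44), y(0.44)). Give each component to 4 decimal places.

Euler on (x,y): x_{n+1} = x_n + h·x', y_{n+1} = y_n + h·y'.
0.000000: (0.900000, 1.420000); f=(1.420000, -2.268000) → (1.212400, 0.921040)
0.220000: (1.212400, 0.921040); f=(0.921040, -3.055248) → (1.415029, 0.248885)
(x(0.44), y(0.44)) ≈ (1.4150, 0.2489)

1.4150, 0.2489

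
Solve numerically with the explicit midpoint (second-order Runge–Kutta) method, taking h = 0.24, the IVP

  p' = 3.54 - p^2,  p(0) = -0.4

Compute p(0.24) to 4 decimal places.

Midpoint: k1 = f(s_n, p_n); k2 = f(s_n + h/2, p_n + (h/2)·k1); p_{n+1} = p_n + h·k2.
s=0.000000, p=-0.400000:
  k1 = f(0.000000, -0.400000) = 3.380000
  k2 = f(0.120000, 0.005600) = 3.539969
  p ← -0.400000 + 0.24·3.539969 = 0.449592
p(0.24) ≈ 0.4496

0.4496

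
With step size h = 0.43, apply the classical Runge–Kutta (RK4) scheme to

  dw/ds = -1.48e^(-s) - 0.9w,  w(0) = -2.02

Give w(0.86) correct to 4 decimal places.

-1.4939

RK4: k1 = f(s_n, w_n); k2 = f(s_n + h/2, w_n + (h/2)·k1); k3 = f(s_n + h/2, w_n + (h/2)·k2); k4 = f(s_n + h, w_n + h·k3); w_{n+1} = w_n + (h/6)·(k1 + 2k2 + 2k3 + k4).
s=0.000000, w=-2.020000:
  k1 = f(0.000000, -2.020000) = 0.338000
  k2 = f(0.215000, -1.947330) = 0.558916
  k3 = f(0.215000, -1.899833) = 0.516168
  k4 = f(0.430000, -1.798048) = 0.655489
  w ← -2.020000 + (0.43/6)·(k1 + 2k2 + 2k3 + k4) = -1.794705
s=0.430000, w=-1.794705:
  k1 = f(0.430000, -1.794705) = 0.652481
  k2 = f(0.645000, -1.654421) = 0.712479
  k3 = f(0.645000, -1.641522) = 0.700869
  k4 = f(0.860000, -1.493331) = 0.717718
  w ← -1.794705 + (0.43/6)·(k1 + 2k2 + 2k3 + k4) = -1.493927
w(0.86) ≈ -1.4939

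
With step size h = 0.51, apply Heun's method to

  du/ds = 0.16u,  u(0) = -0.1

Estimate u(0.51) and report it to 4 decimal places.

Heun: k1 = f(s_n, u_n); k2 = f(s_n + h, u_n + h·k1); u_{n+1} = u_n + (h/2)·(k1 + k2).
s=0.000000, u=-0.100000:
  k1 = f(0.000000, -0.100000) = -0.016000
  k2 = f(0.510000, -0.108160) = -0.017306
  u ← -0.100000 + (0.51/2)·(-0.016000 + (-0.017306)) = -0.108493
u(0.51) ≈ -0.1085

-0.1085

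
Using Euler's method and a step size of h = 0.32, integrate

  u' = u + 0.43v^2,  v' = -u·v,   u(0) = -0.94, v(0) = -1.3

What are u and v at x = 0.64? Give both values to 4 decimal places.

Euler on (u,v): u_{n+1} = u_n + h·u', v_{n+1} = v_n + h·v'.
0.000000: (-0.940000, -1.300000); f=(-0.213300, -1.222000) → (-1.008256, -1.691040)
0.320000: (-1.008256, -1.691040); f=(0.221379, -1.705001) → (-0.937415, -2.236640)
(u(0.64), v(0.64)) ≈ (-0.9374, -2.2366)

-0.9374, -2.2366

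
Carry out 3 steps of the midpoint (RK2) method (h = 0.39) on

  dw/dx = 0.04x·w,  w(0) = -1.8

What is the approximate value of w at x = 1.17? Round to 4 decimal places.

-1.8499

Midpoint: k1 = f(x_n, w_n); k2 = f(x_n + h/2, w_n + (h/2)·k1); w_{n+1} = w_n + h·k2.
x=0.000000, w=-1.800000:
  k1 = f(0.000000, -1.800000) = 0.000000
  k2 = f(0.195000, -1.800000) = -0.014040
  w ← -1.800000 + 0.39·(-0.014040) = -1.805476
x=0.390000, w=-1.805476:
  k1 = f(0.390000, -1.805476) = -0.028165
  k2 = f(0.585000, -1.810968) = -0.042377
  w ← -1.805476 + 0.39·(-0.042377) = -1.822002
x=0.780000, w=-1.822002:
  k1 = f(0.780000, -1.822002) = -0.056846
  k2 = f(0.975000, -1.833088) = -0.071490
  w ← -1.822002 + 0.39·(-0.071490) = -1.849884
w(1.17) ≈ -1.8499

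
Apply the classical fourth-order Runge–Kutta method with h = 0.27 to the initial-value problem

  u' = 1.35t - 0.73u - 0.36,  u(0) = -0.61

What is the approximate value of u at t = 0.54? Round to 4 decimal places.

-0.3986

RK4: k1 = f(t_n, u_n); k2 = f(t_n + h/2, u_n + (h/2)·k1); k3 = f(t_n + h/2, u_n + (h/2)·k2); k4 = f(t_n + h, u_n + h·k3); u_{n+1} = u_n + (h/6)·(k1 + 2k2 + 2k3 + k4).
t=0.000000, u=-0.610000:
  k1 = f(0.000000, -0.610000) = 0.085300
  k2 = f(0.135000, -0.598484) = 0.259144
  k3 = f(0.135000, -0.575016) = 0.242011
  k4 = f(0.270000, -0.544657) = 0.402100
  u ← -0.610000 + (0.27/6)·(k1 + 2k2 + 2k3 + k4) = -0.542963
t=0.270000, u=-0.542963:
  k1 = f(0.270000, -0.542963) = 0.400863
  k2 = f(0.405000, -0.488847) = 0.543608
  k3 = f(0.405000, -0.469576) = 0.529540
  k4 = f(0.540000, -0.399987) = 0.660991
  u ← -0.542963 + (0.27/6)·(k1 + 2k2 + 2k3 + k4) = -0.398596
u(0.54) ≈ -0.3986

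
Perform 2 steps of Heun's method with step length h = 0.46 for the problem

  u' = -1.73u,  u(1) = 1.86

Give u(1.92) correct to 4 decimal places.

Heun: k1 = f(t_n, u_n); k2 = f(t_n + h, u_n + h·k1); u_{n+1} = u_n + (h/2)·(k1 + k2).
t=1.000000, u=1.860000:
  k1 = f(1.000000, 1.860000) = -3.217800
  k2 = f(1.460000, 0.379812) = -0.657075
  u ← 1.860000 + (0.46/2)·(-3.217800 + (-0.657075)) = 0.968779
t=1.460000, u=0.968779:
  k1 = f(1.460000, 0.968779) = -1.675987
  k2 = f(1.920000, 0.197825) = -0.342237
  u ← 0.968779 + (0.46/2)·(-1.675987 + (-0.342237)) = 0.504587
u(1.92) ≈ 0.5046

0.5046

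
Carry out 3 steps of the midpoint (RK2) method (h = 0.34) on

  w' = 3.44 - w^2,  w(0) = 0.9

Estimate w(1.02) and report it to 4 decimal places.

Midpoint: k1 = f(x_n, w_n); k2 = f(x_n + h/2, w_n + (h/2)·k1); w_{n+1} = w_n + h·k2.
x=0.000000, w=0.900000:
  k1 = f(0.000000, 0.900000) = 2.630000
  k2 = f(0.170000, 1.347100) = 1.625322
  w ← 0.900000 + 0.34·1.625322 = 1.452609
x=0.340000, w=1.452609:
  k1 = f(0.340000, 1.452609) = 1.329926
  k2 = f(0.510000, 1.678697) = 0.621977
  w ← 1.452609 + 0.34·0.621977 = 1.664082
x=0.680000, w=1.664082:
  k1 = f(0.680000, 1.664082) = 0.670833
  k2 = f(0.850000, 1.778123) = 0.278278
  w ← 1.664082 + 0.34·0.278278 = 1.758696
w(1.02) ≈ 1.7587

1.7587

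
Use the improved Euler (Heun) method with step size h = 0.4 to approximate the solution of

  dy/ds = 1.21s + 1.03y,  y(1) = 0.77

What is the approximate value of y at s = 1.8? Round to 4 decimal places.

3.6579

Heun: k1 = f(s_n, y_n); k2 = f(s_n + h, y_n + h·k1); y_{n+1} = y_n + (h/2)·(k1 + k2).
s=1.000000, y=0.770000:
  k1 = f(1.000000, 0.770000) = 2.003100
  k2 = f(1.400000, 1.571240) = 3.312377
  y ← 0.770000 + (0.4/2)·(2.003100 + 3.312377) = 1.833095
s=1.400000, y=1.833095:
  k1 = f(1.400000, 1.833095) = 3.582088
  k2 = f(1.800000, 3.265931) = 5.541909
  y ← 1.833095 + (0.4/2)·(3.582088 + 5.541909) = 3.657895
y(1.8) ≈ 3.6579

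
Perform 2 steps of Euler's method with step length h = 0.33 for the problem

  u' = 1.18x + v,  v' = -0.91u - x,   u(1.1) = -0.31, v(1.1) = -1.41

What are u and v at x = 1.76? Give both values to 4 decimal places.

Euler on (u,v): u_{n+1} = u_n + h·u', v_{n+1} = v_n + h·v'.
1.100000: (-0.310000, -1.410000); f=(-0.112000, -0.817900) → (-0.346960, -1.679907)
1.430000: (-0.346960, -1.679907); f=(0.007493, -1.114266) → (-0.344487, -2.047615)
(u(1.76), v(1.76)) ≈ (-0.3445, -2.0476)

-0.3445, -2.0476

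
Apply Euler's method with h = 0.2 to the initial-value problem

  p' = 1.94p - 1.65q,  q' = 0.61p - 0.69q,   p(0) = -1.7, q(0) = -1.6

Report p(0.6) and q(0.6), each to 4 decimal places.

-2.2769, -1.6178

Euler on (p,q): p_{n+1} = p_n + h·p', q_{n+1} = q_n + h·q'.
0.000000: (-1.700000, -1.600000); f=(-0.658000, 0.067000) → (-1.831600, -1.586600)
0.200000: (-1.831600, -1.586600); f=(-0.935414, -0.022522) → (-2.018683, -1.591104)
0.400000: (-2.018683, -1.591104); f=(-1.290922, -0.133534) → (-2.276867, -1.617811)
(p(0.6), q(0.6)) ≈ (-2.2769, -1.6178)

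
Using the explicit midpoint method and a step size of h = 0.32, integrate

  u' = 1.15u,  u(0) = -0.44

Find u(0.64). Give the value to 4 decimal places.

-0.9070

Midpoint: k1 = f(t_n, u_n); k2 = f(t_n + h/2, u_n + (h/2)·k1); u_{n+1} = u_n + h·k2.
t=0.000000, u=-0.440000:
  k1 = f(0.000000, -0.440000) = -0.506000
  k2 = f(0.160000, -0.520960) = -0.599104
  u ← -0.440000 + 0.32·(-0.599104) = -0.631713
t=0.320000, u=-0.631713:
  k1 = f(0.320000, -0.631713) = -0.726470
  k2 = f(0.480000, -0.747949) = -0.860141
  u ← -0.631713 + 0.32·(-0.860141) = -0.906958
u(0.64) ≈ -0.9070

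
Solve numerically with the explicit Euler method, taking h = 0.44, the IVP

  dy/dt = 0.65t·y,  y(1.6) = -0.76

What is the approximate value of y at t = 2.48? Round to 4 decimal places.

Euler: y_{n+1} = y_n + h·f(t_n, y_n).
t=1.600000, y=-0.760000: f=-0.790400 → y ← -0.760000 + 0.44·(-0.790400) = -1.107776
t=2.040000, y=-1.107776: f=-1.468911 → y ← -1.107776 + 0.44·(-1.468911) = -1.754097
y(2.48) ≈ -1.7541

-1.7541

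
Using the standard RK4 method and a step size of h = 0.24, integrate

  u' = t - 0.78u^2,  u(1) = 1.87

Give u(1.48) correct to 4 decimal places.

RK4: k1 = f(t_n, u_n); k2 = f(t_n + h/2, u_n + (h/2)·k1); k3 = f(t_n + h/2, u_n + (h/2)·k2); k4 = f(t_n + h, u_n + h·k3); u_{n+1} = u_n + (h/6)·(k1 + 2k2 + 2k3 + k4).
t=1.000000, u=1.870000:
  k1 = f(1.000000, 1.870000) = -1.727582
  k2 = f(1.120000, 1.662690) = -1.036340
  k3 = f(1.120000, 1.745639) = -1.256860
  k4 = f(1.240000, 1.568354) = -0.678592
  u ← 1.870000 + (0.24/6)·(k1 + 2k2 + 2k3 + k4) = 1.590297
t=1.240000, u=1.590297:
  k1 = f(1.240000, 1.590297) = -0.732655
  k2 = f(1.360000, 1.502378) = -0.400570
  k3 = f(1.360000, 1.542229) = -0.495206
  k4 = f(1.480000, 1.471448) = -0.208823
  u ← 1.590297 + (0.24/6)·(k1 + 2k2 + 2k3 + k4) = 1.480976
u(1.48) ≈ 1.4810

1.4810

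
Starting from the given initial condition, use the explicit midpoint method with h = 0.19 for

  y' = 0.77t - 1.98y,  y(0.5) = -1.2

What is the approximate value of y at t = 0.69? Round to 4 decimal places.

Midpoint: k1 = f(t_n, y_n); k2 = f(t_n + h/2, y_n + (h/2)·k1); y_{n+1} = y_n + h·k2.
t=0.500000, y=-1.200000:
  k1 = f(0.500000, -1.200000) = 2.761000
  k2 = f(0.595000, -0.937705) = 2.314806
  y ← -1.200000 + 0.19·2.314806 = -0.760187
y(0.69) ≈ -0.7602

-0.7602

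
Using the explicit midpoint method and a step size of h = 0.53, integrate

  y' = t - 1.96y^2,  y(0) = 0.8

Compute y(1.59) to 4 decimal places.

0.9014

Midpoint: k1 = f(t_n, y_n); k2 = f(t_n + h/2, y_n + (h/2)·k1); y_{n+1} = y_n + h·k2.
t=0.000000, y=0.800000:
  k1 = f(0.000000, 0.800000) = -1.254400
  k2 = f(0.265000, 0.467584) = -0.163524
  y ← 0.800000 + 0.53·(-0.163524) = 0.713332
t=0.530000, y=0.713332:
  k1 = f(0.530000, 0.713332) = -0.467332
  k2 = f(0.795000, 0.589489) = 0.113905
  y ← 0.713332 + 0.53·0.113905 = 0.773702
t=1.060000, y=0.773702:
  k1 = f(1.060000, 0.773702) = -0.113284
  k2 = f(1.325000, 0.743681) = 0.240998
  y ← 0.773702 + 0.53·0.240998 = 0.901431
y(1.59) ≈ 0.9014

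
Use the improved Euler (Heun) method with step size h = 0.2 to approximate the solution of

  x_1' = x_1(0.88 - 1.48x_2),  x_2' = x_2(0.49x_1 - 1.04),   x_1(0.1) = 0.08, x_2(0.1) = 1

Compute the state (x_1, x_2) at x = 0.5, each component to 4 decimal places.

0.0700, 0.6713

Heun on (x_1,x_2): k1 = f(x_n, state_n); k2 = f(x_n + h, state_n + h·k1); state_{n+1} = state_n + (h/2)·(k1 + k2).
0.100000: (0.080000, 1.000000)
  k1 = (-0.048000, -1.000800)
  predictor → (0.070400, 0.799840)
  k2 = (-0.021385, -0.804242)
  → (0.073062, 0.819496)
0.300000: (0.073062, 0.819496)
  k1 = (-0.024319, -0.822938)
  predictor → (0.068198, 0.654908)
  k2 = (-0.006088, -0.659220)
  → (0.070021, 0.671280)
(x_1(0.5), x_2(0.5)) ≈ (0.0700, 0.6713)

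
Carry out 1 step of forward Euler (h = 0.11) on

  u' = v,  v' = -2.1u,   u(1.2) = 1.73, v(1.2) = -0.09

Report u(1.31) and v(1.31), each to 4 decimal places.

1.7201, -0.4896

Euler on (u,v): u_{n+1} = u_n + h·u', v_{n+1} = v_n + h·v'.
1.200000: (1.730000, -0.090000); f=(-0.090000, -3.633000) → (1.720100, -0.489630)
(u(1.31), v(1.31)) ≈ (1.7201, -0.4896)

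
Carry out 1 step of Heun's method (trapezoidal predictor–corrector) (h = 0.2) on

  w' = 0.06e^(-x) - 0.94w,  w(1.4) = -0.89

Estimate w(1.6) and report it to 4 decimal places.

-0.7360

Heun: k1 = f(x_n, w_n); k2 = f(x_n + h, w_n + h·k1); w_{n+1} = w_n + (h/2)·(k1 + k2).
x=1.400000, w=-0.890000:
  k1 = f(1.400000, -0.890000) = 0.851396
  k2 = f(1.600000, -0.719721) = 0.688651
  w ← -0.890000 + (0.2/2)·(0.851396 + 0.688651) = -0.735995
w(1.6) ≈ -0.7360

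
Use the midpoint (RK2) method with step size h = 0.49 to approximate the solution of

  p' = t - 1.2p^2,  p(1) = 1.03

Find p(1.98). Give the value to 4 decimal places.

Midpoint: k1 = f(t_n, p_n); k2 = f(t_n + h/2, p_n + (h/2)·k1); p_{n+1} = p_n + h·k2.
t=1.000000, p=1.030000:
  k1 = f(1.000000, 1.030000) = -0.273080
  k2 = f(1.245000, 0.963095) = 0.131937
  p ← 1.030000 + 0.49·0.131937 = 1.094649
t=1.490000, p=1.094649:
  k1 = f(1.490000, 1.094649) = 0.052092
  k2 = f(1.735000, 1.107412) = 0.263367
  p ← 1.094649 + 0.49·0.263367 = 1.223699
p(1.98) ≈ 1.2237

1.2237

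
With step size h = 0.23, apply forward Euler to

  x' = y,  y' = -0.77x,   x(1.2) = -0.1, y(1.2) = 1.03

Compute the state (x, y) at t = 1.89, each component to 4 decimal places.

Euler on (x,y): x_{n+1} = x_n + h·x', y_{n+1} = y_n + h·y'.
1.200000: (-0.100000, 1.030000); f=(1.030000, 0.077000) → (0.136900, 1.047710)
1.430000: (0.136900, 1.047710); f=(1.047710, -0.105413) → (0.377873, 1.023465)
1.660000: (0.377873, 1.023465); f=(1.023465, -0.290962) → (0.613270, 0.956544)
(x(1.89), y(1.89)) ≈ (0.6133, 0.9565)

0.6133, 0.9565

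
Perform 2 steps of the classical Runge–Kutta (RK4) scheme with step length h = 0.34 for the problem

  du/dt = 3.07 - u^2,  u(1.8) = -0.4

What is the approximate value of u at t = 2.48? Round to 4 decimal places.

1.2991

RK4: k1 = f(t_n, u_n); k2 = f(t_n + h/2, u_n + (h/2)·k1); k3 = f(t_n + h/2, u_n + (h/2)·k2); k4 = f(t_n + h, u_n + h·k3); u_{n+1} = u_n + (h/6)·(k1 + 2k2 + 2k3 + k4).
t=1.800000, u=-0.400000:
  k1 = f(1.800000, -0.400000) = 2.910000
  k2 = f(1.970000, 0.094700) = 3.061032
  k3 = f(1.970000, 0.120375) = 3.055510
  k4 = f(2.140000, 0.638873) = 2.661841
  u ← -0.400000 + (0.34/6)·(k1 + 2k2 + 2k3 + k4) = 0.608946
t=2.140000, u=0.608946:
  k1 = f(2.140000, 0.608946) = 2.699185
  k2 = f(2.310000, 1.067807) = 1.929788
  k3 = f(2.310000, 0.937010) = 2.192013
  k4 = f(2.480000, 1.354230) = 1.236061
  u ← 0.608946 + (0.34/6)·(k1 + 2k2 + 2k3 + k4) = 1.299080
u(2.48) ≈ 1.2991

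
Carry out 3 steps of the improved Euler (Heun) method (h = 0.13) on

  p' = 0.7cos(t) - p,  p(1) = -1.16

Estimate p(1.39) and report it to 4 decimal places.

Heun: k1 = f(t_n, p_n); k2 = f(t_n + h, p_n + h·k1); p_{n+1} = p_n + (h/2)·(k1 + k2).
t=1.000000, p=-1.160000:
  k1 = f(1.000000, -1.160000) = 1.538212
  k2 = f(1.130000, -0.960032) = 1.258694
  p ← -1.160000 + (0.13/2)·(1.538212 + 1.258694) = -0.978201
t=1.130000, p=-0.978201:
  k1 = f(1.130000, -0.978201) = 1.276863
  k2 = f(1.260000, -0.812209) = 1.026281
  p ← -0.978201 + (0.13/2)·(1.276863 + 1.026281) = -0.828497
t=1.260000, p=-0.828497:
  k1 = f(1.260000, -0.828497) = 1.042569
  k2 = f(1.390000, -0.692963) = 0.818832
  p ← -0.828497 + (0.13/2)·(1.042569 + 0.818832) = -0.707506
p(1.39) ≈ -0.7075

-0.7075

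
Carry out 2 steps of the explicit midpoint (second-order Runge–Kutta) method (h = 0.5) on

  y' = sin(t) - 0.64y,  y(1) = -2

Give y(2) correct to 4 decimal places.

-0.3594

Midpoint: k1 = f(t_n, y_n); k2 = f(t_n + h/2, y_n + (h/2)·k1); y_{n+1} = y_n + h·k2.
t=1.000000, y=-2.000000:
  k1 = f(1.000000, -2.000000) = 2.121471
  k2 = f(1.250000, -1.469632) = 1.889549
  y ← -2.000000 + 0.5·1.889549 = -1.055225
t=1.500000, y=-1.055225:
  k1 = f(1.500000, -1.055225) = 1.672839
  k2 = f(1.750000, -0.637016) = 1.391676
  y ← -1.055225 + 0.5·1.391676 = -0.359387
y(2) ≈ -0.3594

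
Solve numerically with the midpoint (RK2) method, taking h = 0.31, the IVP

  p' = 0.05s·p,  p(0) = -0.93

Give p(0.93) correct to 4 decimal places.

-0.9503

Midpoint: k1 = f(s_n, p_n); k2 = f(s_n + h/2, p_n + (h/2)·k1); p_{n+1} = p_n + h·k2.
s=0.000000, p=-0.930000:
  k1 = f(0.000000, -0.930000) = 0.000000
  k2 = f(0.155000, -0.930000) = -0.007208
  p ← -0.930000 + 0.31·(-0.007208) = -0.932234
s=0.310000, p=-0.932234:
  k1 = f(0.310000, -0.932234) = -0.014450
  k2 = f(0.465000, -0.934474) = -0.021727
  p ← -0.932234 + 0.31·(-0.021727) = -0.938970
s=0.620000, p=-0.938970:
  k1 = f(0.620000, -0.938970) = -0.029108
  k2 = f(0.775000, -0.943481) = -0.036560
  p ← -0.938970 + 0.31·(-0.036560) = -0.950303
p(0.93) ≈ -0.9503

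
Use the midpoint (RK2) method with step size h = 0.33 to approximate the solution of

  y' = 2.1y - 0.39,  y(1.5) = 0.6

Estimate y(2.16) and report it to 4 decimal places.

Midpoint: k1 = f(x_n, y_n); k2 = f(x_n + h/2, y_n + (h/2)·k1); y_{n+1} = y_n + h·k2.
x=1.500000, y=0.600000:
  k1 = f(1.500000, 0.600000) = 0.870000
  k2 = f(1.665000, 0.743550) = 1.171455
  y ← 0.600000 + 0.33·1.171455 = 0.986580
x=1.830000, y=0.986580:
  k1 = f(1.830000, 0.986580) = 1.681818
  k2 = f(1.995000, 1.264080) = 2.264568
  y ← 0.986580 + 0.33·2.264568 = 1.733888
y(2.16) ≈ 1.7339

1.7339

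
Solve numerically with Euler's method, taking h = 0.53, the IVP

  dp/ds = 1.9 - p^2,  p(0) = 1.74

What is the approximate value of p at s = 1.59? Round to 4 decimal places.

1.3385

Euler: p_{n+1} = p_n + h·f(s_n, p_n).
s=0.000000, p=1.740000: f=-1.127600 → p ← 1.740000 + 0.53·(-1.127600) = 1.142372
s=0.530000, p=1.142372: f=0.594986 → p ← 1.142372 + 0.53·0.594986 = 1.457715
s=1.060000, p=1.457715: f=-0.224932 → p ← 1.457715 + 0.53·(-0.224932) = 1.338501
p(1.59) ≈ 1.3385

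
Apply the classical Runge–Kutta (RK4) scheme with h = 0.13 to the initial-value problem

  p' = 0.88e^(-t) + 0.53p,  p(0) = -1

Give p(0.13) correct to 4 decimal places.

RK4: k1 = f(t_n, p_n); k2 = f(t_n + h/2, p_n + (h/2)·k1); k3 = f(t_n + h/2, p_n + (h/2)·k2); k4 = f(t_n + h, p_n + h·k3); p_{n+1} = p_n + (h/6)·(k1 + 2k2 + 2k3 + k4).
t=0.000000, p=-1.000000:
  k1 = f(0.000000, -1.000000) = 0.350000
  k2 = f(0.065000, -0.977250) = 0.306677
  k3 = f(0.065000, -0.980066) = 0.305184
  k4 = f(0.130000, -0.960326) = 0.263751
  p ← -1.000000 + (0.13/6)·(k1 + 2k2 + 2k3 + k4) = -0.960188
p(0.13) ≈ -0.9602

-0.9602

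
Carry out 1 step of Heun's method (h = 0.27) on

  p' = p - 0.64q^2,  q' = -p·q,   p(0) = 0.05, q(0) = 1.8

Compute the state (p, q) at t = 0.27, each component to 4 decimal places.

Heun on (p,q): k1 = f(t_n, state_n); k2 = f(t_n + h, state_n + h·k1); state_{n+1} = state_n + (h/2)·(k1 + k2).
0.000000: (0.050000, 1.800000)
  k1 = (-2.023600, -0.090000)
  predictor → (-0.496372, 1.775700)
  k2 = (-2.514363, 0.881408)
  → (-0.562625, 1.906840)
(p(0.27), q(0.27)) ≈ (-0.5626, 1.9068)

-0.5626, 1.9068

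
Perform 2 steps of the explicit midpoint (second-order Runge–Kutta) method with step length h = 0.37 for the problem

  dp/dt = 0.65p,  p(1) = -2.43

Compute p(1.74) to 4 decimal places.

-3.9158

Midpoint: k1 = f(t_n, p_n); k2 = f(t_n + h/2, p_n + (h/2)·k1); p_{n+1} = p_n + h·k2.
t=1.000000, p=-2.430000:
  k1 = f(1.000000, -2.430000) = -1.579500
  k2 = f(1.185000, -2.722208) = -1.769435
  p ← -2.430000 + 0.37·(-1.769435) = -3.084691
t=1.370000, p=-3.084691:
  k1 = f(1.370000, -3.084691) = -2.005049
  k2 = f(1.555000, -3.455625) = -2.246156
  p ← -3.084691 + 0.37·(-2.246156) = -3.915769
p(1.74) ≈ -3.9158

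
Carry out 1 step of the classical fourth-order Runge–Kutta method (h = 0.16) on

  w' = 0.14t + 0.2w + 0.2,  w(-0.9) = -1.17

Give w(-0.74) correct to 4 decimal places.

-1.1942

RK4: k1 = f(t_n, w_n); k2 = f(t_n + h/2, w_n + (h/2)·k1); k3 = f(t_n + h/2, w_n + (h/2)·k2); k4 = f(t_n + h, w_n + h·k3); w_{n+1} = w_n + (h/6)·(k1 + 2k2 + 2k3 + k4).
t=-0.900000, w=-1.170000:
  k1 = f(-0.900000, -1.170000) = -0.160000
  k2 = f(-0.820000, -1.182800) = -0.151360
  k3 = f(-0.820000, -1.182109) = -0.151222
  k4 = f(-0.740000, -1.194195) = -0.142439
  w ← -1.170000 + (0.16/6)·(k1 + 2k2 + 2k3 + k4) = -1.194203
w(-0.74) ≈ -1.1942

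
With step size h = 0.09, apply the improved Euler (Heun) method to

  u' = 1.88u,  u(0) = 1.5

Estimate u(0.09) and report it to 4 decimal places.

1.7753

Heun: k1 = f(t_n, u_n); k2 = f(t_n + h, u_n + h·k1); u_{n+1} = u_n + (h/2)·(k1 + k2).
t=0.000000, u=1.500000:
  k1 = f(0.000000, 1.500000) = 2.820000
  k2 = f(0.090000, 1.753800) = 3.297144
  u ← 1.500000 + (0.09/2)·(2.820000 + 3.297144) = 1.775271
u(0.09) ≈ 1.7753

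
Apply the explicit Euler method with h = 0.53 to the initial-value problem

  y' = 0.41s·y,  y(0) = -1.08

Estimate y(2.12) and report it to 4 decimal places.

Euler: y_{n+1} = y_n + h·f(s_n, y_n).
s=0.000000, y=-1.080000: f=0.000000 → y ← -1.080000 + 0.53·0.000000 = -1.080000
s=0.530000, y=-1.080000: f=-0.234684 → y ← -1.080000 + 0.53·(-0.234684) = -1.204383
s=1.060000, y=-1.204383: f=-0.523425 → y ← -1.204383 + 0.53·(-0.523425) = -1.481798
s=1.590000, y=-1.481798: f=-0.965984 → y ← -1.481798 + 0.53·(-0.965984) = -1.993769
y(2.12) ≈ -1.9938

-1.9938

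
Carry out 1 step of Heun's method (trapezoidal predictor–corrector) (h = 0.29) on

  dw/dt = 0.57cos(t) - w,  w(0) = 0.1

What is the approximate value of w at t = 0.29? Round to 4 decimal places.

0.2131

Heun: k1 = f(t_n, w_n); k2 = f(t_n + h, w_n + h·k1); w_{n+1} = w_n + (h/2)·(k1 + k2).
t=0.000000, w=0.100000:
  k1 = f(0.000000, 0.100000) = 0.470000
  k2 = f(0.290000, 0.236300) = 0.309899
  w ← 0.100000 + (0.29/2)·(0.470000 + 0.309899) = 0.213085
w(0.29) ≈ 0.2131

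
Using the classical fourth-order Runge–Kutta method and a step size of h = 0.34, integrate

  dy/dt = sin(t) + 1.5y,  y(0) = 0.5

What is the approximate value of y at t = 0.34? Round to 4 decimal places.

RK4: k1 = f(t_n, y_n); k2 = f(t_n + h/2, y_n + (h/2)·k1); k3 = f(t_n + h/2, y_n + (h/2)·k2); k4 = f(t_n + h, y_n + h·k3); y_{n+1} = y_n + (h/6)·(k1 + 2k2 + 2k3 + k4).
t=0.000000, y=0.500000:
  k1 = f(0.000000, 0.500000) = 0.750000
  k2 = f(0.170000, 0.627500) = 1.110432
  k3 = f(0.170000, 0.688773) = 1.202343
  k4 = f(0.340000, 0.908796) = 1.696682
  y ← 0.500000 + (0.34/6)·(k1 + 2k2 + 2k3 + k4) = 0.900760
y(0.34) ≈ 0.9008

0.9008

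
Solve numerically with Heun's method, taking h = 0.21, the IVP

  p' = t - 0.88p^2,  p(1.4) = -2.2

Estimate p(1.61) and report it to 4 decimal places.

-3.0558

Heun: k1 = f(t_n, p_n); k2 = f(t_n + h, p_n + h·k1); p_{n+1} = p_n + (h/2)·(k1 + k2).
t=1.400000, p=-2.200000:
  k1 = f(1.400000, -2.200000) = -2.859200
  k2 = f(1.610000, -2.800432) = -5.291329
  p ← -2.200000 + (0.21/2)·(-2.859200 + (-5.291329)) = -3.055806
p(1.61) ≈ -3.0558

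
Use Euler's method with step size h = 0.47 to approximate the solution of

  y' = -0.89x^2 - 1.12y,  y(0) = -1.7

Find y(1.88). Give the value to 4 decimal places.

-1.1129

Euler: y_{n+1} = y_n + h·f(x_n, y_n).
x=0.000000, y=-1.700000: f=1.904000 → y ← -1.700000 + 0.47·1.904000 = -0.805120
x=0.470000, y=-0.805120: f=0.705133 → y ← -0.805120 + 0.47·0.705133 = -0.473707
x=0.940000, y=-0.473707: f=-0.255852 → y ← -0.473707 + 0.47·(-0.255852) = -0.593958
x=1.410000, y=-0.593958: f=-1.104176 → y ← -0.593958 + 0.47·(-1.104176) = -1.112921
y(1.88) ≈ -1.1129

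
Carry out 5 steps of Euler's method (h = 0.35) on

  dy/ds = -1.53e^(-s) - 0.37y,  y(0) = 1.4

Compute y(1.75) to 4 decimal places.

-0.3533

Euler: y_{n+1} = y_n + h·f(s_n, y_n).
s=0.000000, y=1.400000: f=-2.048000 → y ← 1.400000 + 0.35·(-2.048000) = 0.683200
s=0.350000, y=0.683200: f=-1.330957 → y ← 0.683200 + 0.35·(-1.330957) = 0.217365
s=0.700000, y=0.217365: f=-0.840201 → y ← 0.217365 + 0.35·(-0.840201) = -0.076705
s=1.050000, y=-0.076705: f=-0.507024 → y ← -0.076705 + 0.35·(-0.507024) = -0.254163
s=1.400000, y=-0.254163: f=-0.283253 → y ← -0.254163 + 0.35·(-0.283253) = -0.353302
y(1.75) ≈ -0.3533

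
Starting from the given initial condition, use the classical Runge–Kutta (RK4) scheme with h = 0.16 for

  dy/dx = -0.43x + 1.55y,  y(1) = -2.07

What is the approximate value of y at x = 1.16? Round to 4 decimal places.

-2.7367

RK4: k1 = f(x_n, y_n); k2 = f(x_n + h/2, y_n + (h/2)·k1); k3 = f(x_n + h/2, y_n + (h/2)·k2); k4 = f(x_n + h, y_n + h·k3); y_{n+1} = y_n + (h/6)·(k1 + 2k2 + 2k3 + k4).
x=1.000000, y=-2.070000:
  k1 = f(1.000000, -2.070000) = -3.638500
  k2 = f(1.080000, -2.361080) = -4.124074
  k3 = f(1.080000, -2.399926) = -4.184285
  k4 = f(1.160000, -2.739486) = -4.745003
  y ← -2.070000 + (0.16/6)·(k1 + 2k2 + 2k3 + k4) = -2.736673
y(1.16) ≈ -2.7367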